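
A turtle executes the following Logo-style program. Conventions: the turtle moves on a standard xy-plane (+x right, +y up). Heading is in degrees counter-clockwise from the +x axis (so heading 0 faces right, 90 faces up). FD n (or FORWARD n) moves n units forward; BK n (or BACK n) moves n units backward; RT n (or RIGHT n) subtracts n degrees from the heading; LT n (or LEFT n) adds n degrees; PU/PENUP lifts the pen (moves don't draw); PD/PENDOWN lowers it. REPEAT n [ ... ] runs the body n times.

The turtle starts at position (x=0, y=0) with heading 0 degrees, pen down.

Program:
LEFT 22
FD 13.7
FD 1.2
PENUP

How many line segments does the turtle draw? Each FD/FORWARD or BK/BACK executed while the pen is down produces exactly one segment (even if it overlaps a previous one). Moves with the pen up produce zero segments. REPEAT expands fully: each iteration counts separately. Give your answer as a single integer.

Answer: 2

Derivation:
Executing turtle program step by step:
Start: pos=(0,0), heading=0, pen down
LT 22: heading 0 -> 22
FD 13.7: (0,0) -> (12.702,5.132) [heading=22, draw]
FD 1.2: (12.702,5.132) -> (13.815,5.582) [heading=22, draw]
PU: pen up
Final: pos=(13.815,5.582), heading=22, 2 segment(s) drawn
Segments drawn: 2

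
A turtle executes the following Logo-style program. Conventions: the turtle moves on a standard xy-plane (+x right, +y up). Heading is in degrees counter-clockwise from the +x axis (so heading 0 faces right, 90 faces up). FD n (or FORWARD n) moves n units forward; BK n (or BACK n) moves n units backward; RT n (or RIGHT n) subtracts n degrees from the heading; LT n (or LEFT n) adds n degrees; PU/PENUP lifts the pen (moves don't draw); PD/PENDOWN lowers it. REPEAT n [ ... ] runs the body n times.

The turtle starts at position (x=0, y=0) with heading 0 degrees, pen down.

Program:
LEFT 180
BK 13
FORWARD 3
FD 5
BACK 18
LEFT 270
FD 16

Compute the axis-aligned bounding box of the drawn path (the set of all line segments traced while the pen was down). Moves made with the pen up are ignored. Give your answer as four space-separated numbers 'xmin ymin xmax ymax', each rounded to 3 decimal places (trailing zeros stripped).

Executing turtle program step by step:
Start: pos=(0,0), heading=0, pen down
LT 180: heading 0 -> 180
BK 13: (0,0) -> (13,0) [heading=180, draw]
FD 3: (13,0) -> (10,0) [heading=180, draw]
FD 5: (10,0) -> (5,0) [heading=180, draw]
BK 18: (5,0) -> (23,0) [heading=180, draw]
LT 270: heading 180 -> 90
FD 16: (23,0) -> (23,16) [heading=90, draw]
Final: pos=(23,16), heading=90, 5 segment(s) drawn

Segment endpoints: x in {0, 5, 10, 13, 23, 23}, y in {0, 0, 0, 0, 0, 16}
xmin=0, ymin=0, xmax=23, ymax=16

Answer: 0 0 23 16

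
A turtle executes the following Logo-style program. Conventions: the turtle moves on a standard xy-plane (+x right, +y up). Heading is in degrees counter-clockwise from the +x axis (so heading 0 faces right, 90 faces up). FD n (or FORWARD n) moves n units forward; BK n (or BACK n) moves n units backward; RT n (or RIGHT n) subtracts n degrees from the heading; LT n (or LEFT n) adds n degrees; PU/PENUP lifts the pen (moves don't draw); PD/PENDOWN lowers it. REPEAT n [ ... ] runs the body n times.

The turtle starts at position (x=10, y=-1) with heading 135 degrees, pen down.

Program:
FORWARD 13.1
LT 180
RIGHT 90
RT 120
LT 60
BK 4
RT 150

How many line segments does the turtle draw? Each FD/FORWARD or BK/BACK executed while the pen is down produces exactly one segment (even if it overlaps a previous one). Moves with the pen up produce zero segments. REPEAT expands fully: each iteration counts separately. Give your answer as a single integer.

Executing turtle program step by step:
Start: pos=(10,-1), heading=135, pen down
FD 13.1: (10,-1) -> (0.737,8.263) [heading=135, draw]
LT 180: heading 135 -> 315
RT 90: heading 315 -> 225
RT 120: heading 225 -> 105
LT 60: heading 105 -> 165
BK 4: (0.737,8.263) -> (4.601,7.228) [heading=165, draw]
RT 150: heading 165 -> 15
Final: pos=(4.601,7.228), heading=15, 2 segment(s) drawn
Segments drawn: 2

Answer: 2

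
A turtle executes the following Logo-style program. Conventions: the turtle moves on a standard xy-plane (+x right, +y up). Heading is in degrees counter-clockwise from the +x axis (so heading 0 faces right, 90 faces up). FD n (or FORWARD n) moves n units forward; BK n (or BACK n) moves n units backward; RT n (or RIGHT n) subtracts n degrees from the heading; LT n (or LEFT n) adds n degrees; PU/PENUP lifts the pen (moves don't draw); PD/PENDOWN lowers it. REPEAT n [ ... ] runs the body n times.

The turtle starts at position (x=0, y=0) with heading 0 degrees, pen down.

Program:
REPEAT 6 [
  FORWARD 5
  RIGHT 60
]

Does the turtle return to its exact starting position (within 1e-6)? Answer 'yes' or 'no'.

Executing turtle program step by step:
Start: pos=(0,0), heading=0, pen down
REPEAT 6 [
  -- iteration 1/6 --
  FD 5: (0,0) -> (5,0) [heading=0, draw]
  RT 60: heading 0 -> 300
  -- iteration 2/6 --
  FD 5: (5,0) -> (7.5,-4.33) [heading=300, draw]
  RT 60: heading 300 -> 240
  -- iteration 3/6 --
  FD 5: (7.5,-4.33) -> (5,-8.66) [heading=240, draw]
  RT 60: heading 240 -> 180
  -- iteration 4/6 --
  FD 5: (5,-8.66) -> (0,-8.66) [heading=180, draw]
  RT 60: heading 180 -> 120
  -- iteration 5/6 --
  FD 5: (0,-8.66) -> (-2.5,-4.33) [heading=120, draw]
  RT 60: heading 120 -> 60
  -- iteration 6/6 --
  FD 5: (-2.5,-4.33) -> (0,0) [heading=60, draw]
  RT 60: heading 60 -> 0
]
Final: pos=(0,0), heading=0, 6 segment(s) drawn

Start position: (0, 0)
Final position: (0, 0)
Distance = 0; < 1e-6 -> CLOSED

Answer: yes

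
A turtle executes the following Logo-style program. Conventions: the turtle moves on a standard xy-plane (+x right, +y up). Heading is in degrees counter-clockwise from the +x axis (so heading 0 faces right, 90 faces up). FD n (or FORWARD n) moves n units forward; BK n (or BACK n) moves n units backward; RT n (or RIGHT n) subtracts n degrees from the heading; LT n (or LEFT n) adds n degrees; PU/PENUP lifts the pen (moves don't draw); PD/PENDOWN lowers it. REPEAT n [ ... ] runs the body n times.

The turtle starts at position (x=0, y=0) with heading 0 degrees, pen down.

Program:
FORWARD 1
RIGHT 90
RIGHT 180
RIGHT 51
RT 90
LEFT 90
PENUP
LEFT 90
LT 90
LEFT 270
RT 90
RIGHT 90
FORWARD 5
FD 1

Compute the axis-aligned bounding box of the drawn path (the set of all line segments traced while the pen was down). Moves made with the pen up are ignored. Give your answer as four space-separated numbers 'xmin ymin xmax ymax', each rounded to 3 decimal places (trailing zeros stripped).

Executing turtle program step by step:
Start: pos=(0,0), heading=0, pen down
FD 1: (0,0) -> (1,0) [heading=0, draw]
RT 90: heading 0 -> 270
RT 180: heading 270 -> 90
RT 51: heading 90 -> 39
RT 90: heading 39 -> 309
LT 90: heading 309 -> 39
PU: pen up
LT 90: heading 39 -> 129
LT 90: heading 129 -> 219
LT 270: heading 219 -> 129
RT 90: heading 129 -> 39
RT 90: heading 39 -> 309
FD 5: (1,0) -> (4.147,-3.886) [heading=309, move]
FD 1: (4.147,-3.886) -> (4.776,-4.663) [heading=309, move]
Final: pos=(4.776,-4.663), heading=309, 1 segment(s) drawn

Segment endpoints: x in {0, 1}, y in {0}
xmin=0, ymin=0, xmax=1, ymax=0

Answer: 0 0 1 0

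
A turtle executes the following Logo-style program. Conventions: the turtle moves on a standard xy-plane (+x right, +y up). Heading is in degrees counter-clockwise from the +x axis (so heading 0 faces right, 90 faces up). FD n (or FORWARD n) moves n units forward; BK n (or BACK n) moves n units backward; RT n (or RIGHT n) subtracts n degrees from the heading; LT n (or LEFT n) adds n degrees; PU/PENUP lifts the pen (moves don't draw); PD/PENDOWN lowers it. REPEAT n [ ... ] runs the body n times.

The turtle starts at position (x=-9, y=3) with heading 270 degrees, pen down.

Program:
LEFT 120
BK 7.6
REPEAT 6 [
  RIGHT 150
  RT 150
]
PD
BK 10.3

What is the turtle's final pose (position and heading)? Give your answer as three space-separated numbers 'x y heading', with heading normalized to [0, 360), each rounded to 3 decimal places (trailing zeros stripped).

Executing turtle program step by step:
Start: pos=(-9,3), heading=270, pen down
LT 120: heading 270 -> 30
BK 7.6: (-9,3) -> (-15.582,-0.8) [heading=30, draw]
REPEAT 6 [
  -- iteration 1/6 --
  RT 150: heading 30 -> 240
  RT 150: heading 240 -> 90
  -- iteration 2/6 --
  RT 150: heading 90 -> 300
  RT 150: heading 300 -> 150
  -- iteration 3/6 --
  RT 150: heading 150 -> 0
  RT 150: heading 0 -> 210
  -- iteration 4/6 --
  RT 150: heading 210 -> 60
  RT 150: heading 60 -> 270
  -- iteration 5/6 --
  RT 150: heading 270 -> 120
  RT 150: heading 120 -> 330
  -- iteration 6/6 --
  RT 150: heading 330 -> 180
  RT 150: heading 180 -> 30
]
PD: pen down
BK 10.3: (-15.582,-0.8) -> (-24.502,-5.95) [heading=30, draw]
Final: pos=(-24.502,-5.95), heading=30, 2 segment(s) drawn

Answer: -24.502 -5.95 30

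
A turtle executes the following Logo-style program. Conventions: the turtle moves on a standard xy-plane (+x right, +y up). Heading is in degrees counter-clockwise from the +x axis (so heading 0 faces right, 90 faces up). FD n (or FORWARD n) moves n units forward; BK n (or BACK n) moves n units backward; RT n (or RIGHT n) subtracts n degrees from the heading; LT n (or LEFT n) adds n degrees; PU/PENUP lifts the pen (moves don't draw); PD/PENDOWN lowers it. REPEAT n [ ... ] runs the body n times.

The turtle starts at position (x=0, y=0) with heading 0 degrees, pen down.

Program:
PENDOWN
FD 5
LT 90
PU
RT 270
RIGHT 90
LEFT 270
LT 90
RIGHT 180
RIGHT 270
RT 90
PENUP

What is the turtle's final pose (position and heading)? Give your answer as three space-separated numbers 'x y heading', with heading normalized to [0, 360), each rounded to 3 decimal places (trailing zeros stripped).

Executing turtle program step by step:
Start: pos=(0,0), heading=0, pen down
PD: pen down
FD 5: (0,0) -> (5,0) [heading=0, draw]
LT 90: heading 0 -> 90
PU: pen up
RT 270: heading 90 -> 180
RT 90: heading 180 -> 90
LT 270: heading 90 -> 0
LT 90: heading 0 -> 90
RT 180: heading 90 -> 270
RT 270: heading 270 -> 0
RT 90: heading 0 -> 270
PU: pen up
Final: pos=(5,0), heading=270, 1 segment(s) drawn

Answer: 5 0 270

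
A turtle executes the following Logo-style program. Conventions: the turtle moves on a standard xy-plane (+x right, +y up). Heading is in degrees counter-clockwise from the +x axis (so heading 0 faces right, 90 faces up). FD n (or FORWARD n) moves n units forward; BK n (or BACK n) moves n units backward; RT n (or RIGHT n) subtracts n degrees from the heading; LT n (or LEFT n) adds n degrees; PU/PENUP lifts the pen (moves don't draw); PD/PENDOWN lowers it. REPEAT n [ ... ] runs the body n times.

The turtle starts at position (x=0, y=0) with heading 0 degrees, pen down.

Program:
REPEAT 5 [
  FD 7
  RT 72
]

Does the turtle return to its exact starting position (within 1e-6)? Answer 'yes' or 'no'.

Executing turtle program step by step:
Start: pos=(0,0), heading=0, pen down
REPEAT 5 [
  -- iteration 1/5 --
  FD 7: (0,0) -> (7,0) [heading=0, draw]
  RT 72: heading 0 -> 288
  -- iteration 2/5 --
  FD 7: (7,0) -> (9.163,-6.657) [heading=288, draw]
  RT 72: heading 288 -> 216
  -- iteration 3/5 --
  FD 7: (9.163,-6.657) -> (3.5,-10.772) [heading=216, draw]
  RT 72: heading 216 -> 144
  -- iteration 4/5 --
  FD 7: (3.5,-10.772) -> (-2.163,-6.657) [heading=144, draw]
  RT 72: heading 144 -> 72
  -- iteration 5/5 --
  FD 7: (-2.163,-6.657) -> (0,0) [heading=72, draw]
  RT 72: heading 72 -> 0
]
Final: pos=(0,0), heading=0, 5 segment(s) drawn

Start position: (0, 0)
Final position: (0, 0)
Distance = 0; < 1e-6 -> CLOSED

Answer: yes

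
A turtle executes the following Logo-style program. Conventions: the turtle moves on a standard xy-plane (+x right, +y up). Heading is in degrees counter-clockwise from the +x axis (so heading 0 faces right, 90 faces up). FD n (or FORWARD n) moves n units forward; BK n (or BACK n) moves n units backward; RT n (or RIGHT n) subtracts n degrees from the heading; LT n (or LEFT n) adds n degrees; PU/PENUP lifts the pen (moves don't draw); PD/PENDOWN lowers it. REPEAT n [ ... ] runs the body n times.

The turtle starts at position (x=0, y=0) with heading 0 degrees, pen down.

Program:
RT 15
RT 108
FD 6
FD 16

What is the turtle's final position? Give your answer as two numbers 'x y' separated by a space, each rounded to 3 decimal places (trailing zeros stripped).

Answer: -11.982 -18.451

Derivation:
Executing turtle program step by step:
Start: pos=(0,0), heading=0, pen down
RT 15: heading 0 -> 345
RT 108: heading 345 -> 237
FD 6: (0,0) -> (-3.268,-5.032) [heading=237, draw]
FD 16: (-3.268,-5.032) -> (-11.982,-18.451) [heading=237, draw]
Final: pos=(-11.982,-18.451), heading=237, 2 segment(s) drawn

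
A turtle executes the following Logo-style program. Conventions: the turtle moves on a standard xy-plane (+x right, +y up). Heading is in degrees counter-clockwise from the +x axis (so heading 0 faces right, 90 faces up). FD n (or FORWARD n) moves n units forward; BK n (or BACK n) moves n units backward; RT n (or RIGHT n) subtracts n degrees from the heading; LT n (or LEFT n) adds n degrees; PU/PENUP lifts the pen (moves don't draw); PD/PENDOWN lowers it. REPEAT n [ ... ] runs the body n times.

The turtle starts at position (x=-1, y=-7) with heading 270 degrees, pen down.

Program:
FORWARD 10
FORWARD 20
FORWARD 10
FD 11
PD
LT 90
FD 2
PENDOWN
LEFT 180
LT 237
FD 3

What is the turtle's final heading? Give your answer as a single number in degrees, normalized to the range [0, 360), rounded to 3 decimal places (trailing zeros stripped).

Executing turtle program step by step:
Start: pos=(-1,-7), heading=270, pen down
FD 10: (-1,-7) -> (-1,-17) [heading=270, draw]
FD 20: (-1,-17) -> (-1,-37) [heading=270, draw]
FD 10: (-1,-37) -> (-1,-47) [heading=270, draw]
FD 11: (-1,-47) -> (-1,-58) [heading=270, draw]
PD: pen down
LT 90: heading 270 -> 0
FD 2: (-1,-58) -> (1,-58) [heading=0, draw]
PD: pen down
LT 180: heading 0 -> 180
LT 237: heading 180 -> 57
FD 3: (1,-58) -> (2.634,-55.484) [heading=57, draw]
Final: pos=(2.634,-55.484), heading=57, 6 segment(s) drawn

Answer: 57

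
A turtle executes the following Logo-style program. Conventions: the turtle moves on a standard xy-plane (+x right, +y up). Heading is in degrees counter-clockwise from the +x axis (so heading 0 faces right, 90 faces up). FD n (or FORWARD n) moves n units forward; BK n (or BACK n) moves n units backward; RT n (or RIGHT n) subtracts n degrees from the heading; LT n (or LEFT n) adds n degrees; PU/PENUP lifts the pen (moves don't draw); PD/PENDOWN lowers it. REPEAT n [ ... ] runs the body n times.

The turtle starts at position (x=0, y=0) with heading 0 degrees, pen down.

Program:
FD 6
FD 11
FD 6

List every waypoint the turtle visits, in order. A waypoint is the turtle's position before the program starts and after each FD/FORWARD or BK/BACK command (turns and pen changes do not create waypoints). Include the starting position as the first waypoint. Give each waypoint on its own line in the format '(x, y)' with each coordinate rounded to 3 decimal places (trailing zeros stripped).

Executing turtle program step by step:
Start: pos=(0,0), heading=0, pen down
FD 6: (0,0) -> (6,0) [heading=0, draw]
FD 11: (6,0) -> (17,0) [heading=0, draw]
FD 6: (17,0) -> (23,0) [heading=0, draw]
Final: pos=(23,0), heading=0, 3 segment(s) drawn
Waypoints (4 total):
(0, 0)
(6, 0)
(17, 0)
(23, 0)

Answer: (0, 0)
(6, 0)
(17, 0)
(23, 0)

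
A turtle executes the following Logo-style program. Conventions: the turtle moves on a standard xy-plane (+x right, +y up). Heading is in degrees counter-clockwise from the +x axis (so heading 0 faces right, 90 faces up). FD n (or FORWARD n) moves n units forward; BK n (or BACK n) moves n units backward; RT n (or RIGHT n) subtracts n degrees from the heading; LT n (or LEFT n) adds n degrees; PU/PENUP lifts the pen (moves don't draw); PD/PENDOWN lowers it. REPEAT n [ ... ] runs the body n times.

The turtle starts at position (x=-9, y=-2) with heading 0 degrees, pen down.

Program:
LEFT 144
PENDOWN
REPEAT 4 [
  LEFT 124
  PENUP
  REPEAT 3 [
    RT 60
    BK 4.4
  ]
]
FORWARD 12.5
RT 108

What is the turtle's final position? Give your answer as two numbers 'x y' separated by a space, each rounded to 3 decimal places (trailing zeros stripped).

Answer: -14.448 -29.931

Derivation:
Executing turtle program step by step:
Start: pos=(-9,-2), heading=0, pen down
LT 144: heading 0 -> 144
PD: pen down
REPEAT 4 [
  -- iteration 1/4 --
  LT 124: heading 144 -> 268
  PU: pen up
  REPEAT 3 [
    -- iteration 1/3 --
    RT 60: heading 268 -> 208
    BK 4.4: (-9,-2) -> (-5.115,0.066) [heading=208, move]
    -- iteration 2/3 --
    RT 60: heading 208 -> 148
    BK 4.4: (-5.115,0.066) -> (-1.384,-2.266) [heading=148, move]
    -- iteration 3/3 --
    RT 60: heading 148 -> 88
    BK 4.4: (-1.384,-2.266) -> (-1.537,-6.663) [heading=88, move]
  ]
  -- iteration 2/4 --
  LT 124: heading 88 -> 212
  PU: pen up
  REPEAT 3 [
    -- iteration 1/3 --
    RT 60: heading 212 -> 152
    BK 4.4: (-1.537,-6.663) -> (2.348,-8.729) [heading=152, move]
    -- iteration 2/3 --
    RT 60: heading 152 -> 92
    BK 4.4: (2.348,-8.729) -> (2.501,-13.126) [heading=92, move]
    -- iteration 3/3 --
    RT 60: heading 92 -> 32
    BK 4.4: (2.501,-13.126) -> (-1.23,-15.458) [heading=32, move]
  ]
  -- iteration 3/4 --
  LT 124: heading 32 -> 156
  PU: pen up
  REPEAT 3 [
    -- iteration 1/3 --
    RT 60: heading 156 -> 96
    BK 4.4: (-1.23,-15.458) -> (-0.77,-19.834) [heading=96, move]
    -- iteration 2/3 --
    RT 60: heading 96 -> 36
    BK 4.4: (-0.77,-19.834) -> (-4.33,-22.42) [heading=36, move]
    -- iteration 3/3 --
    RT 60: heading 36 -> 336
    BK 4.4: (-4.33,-22.42) -> (-8.349,-20.63) [heading=336, move]
  ]
  -- iteration 4/4 --
  LT 124: heading 336 -> 100
  PU: pen up
  REPEAT 3 [
    -- iteration 1/3 --
    RT 60: heading 100 -> 40
    BK 4.4: (-8.349,-20.63) -> (-11.72,-23.459) [heading=40, move]
    -- iteration 2/3 --
    RT 60: heading 40 -> 340
    BK 4.4: (-11.72,-23.459) -> (-15.855,-21.954) [heading=340, move]
    -- iteration 3/3 --
    RT 60: heading 340 -> 280
    BK 4.4: (-15.855,-21.954) -> (-16.619,-17.621) [heading=280, move]
  ]
]
FD 12.5: (-16.619,-17.621) -> (-14.448,-29.931) [heading=280, move]
RT 108: heading 280 -> 172
Final: pos=(-14.448,-29.931), heading=172, 0 segment(s) drawn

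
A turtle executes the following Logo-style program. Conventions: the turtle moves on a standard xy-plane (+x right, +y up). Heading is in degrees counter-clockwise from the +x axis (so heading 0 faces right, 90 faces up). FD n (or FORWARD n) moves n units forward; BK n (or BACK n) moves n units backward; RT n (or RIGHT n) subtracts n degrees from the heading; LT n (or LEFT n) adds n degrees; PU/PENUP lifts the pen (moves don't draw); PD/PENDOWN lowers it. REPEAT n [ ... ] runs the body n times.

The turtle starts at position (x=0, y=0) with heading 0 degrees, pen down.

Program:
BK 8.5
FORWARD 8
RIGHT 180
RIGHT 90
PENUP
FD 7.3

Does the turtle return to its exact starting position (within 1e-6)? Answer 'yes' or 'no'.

Executing turtle program step by step:
Start: pos=(0,0), heading=0, pen down
BK 8.5: (0,0) -> (-8.5,0) [heading=0, draw]
FD 8: (-8.5,0) -> (-0.5,0) [heading=0, draw]
RT 180: heading 0 -> 180
RT 90: heading 180 -> 90
PU: pen up
FD 7.3: (-0.5,0) -> (-0.5,7.3) [heading=90, move]
Final: pos=(-0.5,7.3), heading=90, 2 segment(s) drawn

Start position: (0, 0)
Final position: (-0.5, 7.3)
Distance = 7.317; >= 1e-6 -> NOT closed

Answer: no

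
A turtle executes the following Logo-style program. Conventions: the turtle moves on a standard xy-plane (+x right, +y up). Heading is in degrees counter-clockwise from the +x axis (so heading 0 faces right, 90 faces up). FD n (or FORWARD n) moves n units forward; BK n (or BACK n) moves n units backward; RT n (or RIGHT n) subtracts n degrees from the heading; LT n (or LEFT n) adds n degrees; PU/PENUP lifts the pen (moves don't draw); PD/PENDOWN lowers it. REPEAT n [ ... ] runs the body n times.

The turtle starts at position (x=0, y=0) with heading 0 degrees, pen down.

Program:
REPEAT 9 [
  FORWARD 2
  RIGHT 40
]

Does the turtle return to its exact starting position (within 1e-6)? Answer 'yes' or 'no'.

Executing turtle program step by step:
Start: pos=(0,0), heading=0, pen down
REPEAT 9 [
  -- iteration 1/9 --
  FD 2: (0,0) -> (2,0) [heading=0, draw]
  RT 40: heading 0 -> 320
  -- iteration 2/9 --
  FD 2: (2,0) -> (3.532,-1.286) [heading=320, draw]
  RT 40: heading 320 -> 280
  -- iteration 3/9 --
  FD 2: (3.532,-1.286) -> (3.879,-3.255) [heading=280, draw]
  RT 40: heading 280 -> 240
  -- iteration 4/9 --
  FD 2: (3.879,-3.255) -> (2.879,-4.987) [heading=240, draw]
  RT 40: heading 240 -> 200
  -- iteration 5/9 --
  FD 2: (2.879,-4.987) -> (1,-5.671) [heading=200, draw]
  RT 40: heading 200 -> 160
  -- iteration 6/9 --
  FD 2: (1,-5.671) -> (-0.879,-4.987) [heading=160, draw]
  RT 40: heading 160 -> 120
  -- iteration 7/9 --
  FD 2: (-0.879,-4.987) -> (-1.879,-3.255) [heading=120, draw]
  RT 40: heading 120 -> 80
  -- iteration 8/9 --
  FD 2: (-1.879,-3.255) -> (-1.532,-1.286) [heading=80, draw]
  RT 40: heading 80 -> 40
  -- iteration 9/9 --
  FD 2: (-1.532,-1.286) -> (0,0) [heading=40, draw]
  RT 40: heading 40 -> 0
]
Final: pos=(0,0), heading=0, 9 segment(s) drawn

Start position: (0, 0)
Final position: (0, 0)
Distance = 0; < 1e-6 -> CLOSED

Answer: yes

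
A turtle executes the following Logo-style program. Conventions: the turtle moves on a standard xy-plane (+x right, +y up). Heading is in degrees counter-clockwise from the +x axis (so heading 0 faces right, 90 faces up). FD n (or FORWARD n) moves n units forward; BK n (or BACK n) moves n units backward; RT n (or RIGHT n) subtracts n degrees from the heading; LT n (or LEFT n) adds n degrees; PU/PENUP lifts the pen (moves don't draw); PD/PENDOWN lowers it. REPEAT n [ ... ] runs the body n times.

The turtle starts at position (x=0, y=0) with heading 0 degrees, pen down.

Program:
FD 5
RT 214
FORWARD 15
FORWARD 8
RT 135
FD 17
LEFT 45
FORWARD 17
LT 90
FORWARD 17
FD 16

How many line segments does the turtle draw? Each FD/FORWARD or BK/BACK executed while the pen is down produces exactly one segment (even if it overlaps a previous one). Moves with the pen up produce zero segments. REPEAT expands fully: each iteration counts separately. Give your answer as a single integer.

Answer: 7

Derivation:
Executing turtle program step by step:
Start: pos=(0,0), heading=0, pen down
FD 5: (0,0) -> (5,0) [heading=0, draw]
RT 214: heading 0 -> 146
FD 15: (5,0) -> (-7.436,8.388) [heading=146, draw]
FD 8: (-7.436,8.388) -> (-14.068,12.861) [heading=146, draw]
RT 135: heading 146 -> 11
FD 17: (-14.068,12.861) -> (2.62,16.105) [heading=11, draw]
LT 45: heading 11 -> 56
FD 17: (2.62,16.105) -> (12.126,30.199) [heading=56, draw]
LT 90: heading 56 -> 146
FD 17: (12.126,30.199) -> (-1.968,39.705) [heading=146, draw]
FD 16: (-1.968,39.705) -> (-15.232,48.652) [heading=146, draw]
Final: pos=(-15.232,48.652), heading=146, 7 segment(s) drawn
Segments drawn: 7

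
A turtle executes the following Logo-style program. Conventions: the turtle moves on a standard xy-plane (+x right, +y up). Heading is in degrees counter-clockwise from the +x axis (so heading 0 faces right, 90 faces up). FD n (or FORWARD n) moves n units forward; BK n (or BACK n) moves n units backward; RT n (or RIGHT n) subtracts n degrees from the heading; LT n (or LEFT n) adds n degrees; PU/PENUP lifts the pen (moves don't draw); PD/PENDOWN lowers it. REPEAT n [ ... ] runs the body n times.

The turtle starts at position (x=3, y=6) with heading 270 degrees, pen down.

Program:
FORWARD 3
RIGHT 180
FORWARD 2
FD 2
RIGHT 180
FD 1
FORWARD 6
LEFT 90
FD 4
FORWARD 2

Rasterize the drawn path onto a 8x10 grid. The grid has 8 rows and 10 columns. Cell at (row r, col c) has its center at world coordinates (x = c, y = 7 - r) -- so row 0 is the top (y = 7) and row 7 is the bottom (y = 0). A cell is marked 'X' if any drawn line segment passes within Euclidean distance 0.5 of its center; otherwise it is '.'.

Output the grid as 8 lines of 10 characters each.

Answer: ...X......
...X......
...X......
...X......
...X......
...X......
...X......
...XXXXXXX

Derivation:
Segment 0: (3,6) -> (3,3)
Segment 1: (3,3) -> (3,5)
Segment 2: (3,5) -> (3,7)
Segment 3: (3,7) -> (3,6)
Segment 4: (3,6) -> (3,0)
Segment 5: (3,0) -> (7,0)
Segment 6: (7,0) -> (9,0)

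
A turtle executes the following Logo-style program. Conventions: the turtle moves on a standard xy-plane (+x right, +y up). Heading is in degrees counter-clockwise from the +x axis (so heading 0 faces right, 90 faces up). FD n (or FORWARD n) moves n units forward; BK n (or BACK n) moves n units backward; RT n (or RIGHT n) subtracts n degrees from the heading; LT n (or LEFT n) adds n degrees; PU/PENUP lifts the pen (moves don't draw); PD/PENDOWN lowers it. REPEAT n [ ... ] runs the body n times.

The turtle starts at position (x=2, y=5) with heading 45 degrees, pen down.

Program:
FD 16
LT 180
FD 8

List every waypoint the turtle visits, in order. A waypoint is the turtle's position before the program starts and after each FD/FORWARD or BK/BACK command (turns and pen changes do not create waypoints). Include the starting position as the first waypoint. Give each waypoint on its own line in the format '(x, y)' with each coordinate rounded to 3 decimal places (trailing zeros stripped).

Executing turtle program step by step:
Start: pos=(2,5), heading=45, pen down
FD 16: (2,5) -> (13.314,16.314) [heading=45, draw]
LT 180: heading 45 -> 225
FD 8: (13.314,16.314) -> (7.657,10.657) [heading=225, draw]
Final: pos=(7.657,10.657), heading=225, 2 segment(s) drawn
Waypoints (3 total):
(2, 5)
(13.314, 16.314)
(7.657, 10.657)

Answer: (2, 5)
(13.314, 16.314)
(7.657, 10.657)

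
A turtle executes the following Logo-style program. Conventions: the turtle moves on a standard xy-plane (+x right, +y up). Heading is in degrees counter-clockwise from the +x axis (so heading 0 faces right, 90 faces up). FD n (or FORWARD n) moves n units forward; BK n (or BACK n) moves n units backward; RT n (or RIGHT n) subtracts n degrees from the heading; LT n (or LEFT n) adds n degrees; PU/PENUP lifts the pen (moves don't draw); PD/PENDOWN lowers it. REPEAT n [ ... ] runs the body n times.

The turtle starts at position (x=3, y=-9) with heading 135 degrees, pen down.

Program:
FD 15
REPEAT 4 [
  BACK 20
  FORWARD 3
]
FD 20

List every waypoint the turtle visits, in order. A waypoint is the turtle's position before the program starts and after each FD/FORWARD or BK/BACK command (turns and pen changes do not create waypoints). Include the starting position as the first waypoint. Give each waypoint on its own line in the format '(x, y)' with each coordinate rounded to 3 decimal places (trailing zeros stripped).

Executing turtle program step by step:
Start: pos=(3,-9), heading=135, pen down
FD 15: (3,-9) -> (-7.607,1.607) [heading=135, draw]
REPEAT 4 [
  -- iteration 1/4 --
  BK 20: (-7.607,1.607) -> (6.536,-12.536) [heading=135, draw]
  FD 3: (6.536,-12.536) -> (4.414,-10.414) [heading=135, draw]
  -- iteration 2/4 --
  BK 20: (4.414,-10.414) -> (18.556,-24.556) [heading=135, draw]
  FD 3: (18.556,-24.556) -> (16.435,-22.435) [heading=135, draw]
  -- iteration 3/4 --
  BK 20: (16.435,-22.435) -> (30.577,-36.577) [heading=135, draw]
  FD 3: (30.577,-36.577) -> (28.456,-34.456) [heading=135, draw]
  -- iteration 4/4 --
  BK 20: (28.456,-34.456) -> (42.598,-48.598) [heading=135, draw]
  FD 3: (42.598,-48.598) -> (40.477,-46.477) [heading=135, draw]
]
FD 20: (40.477,-46.477) -> (26.335,-32.335) [heading=135, draw]
Final: pos=(26.335,-32.335), heading=135, 10 segment(s) drawn
Waypoints (11 total):
(3, -9)
(-7.607, 1.607)
(6.536, -12.536)
(4.414, -10.414)
(18.556, -24.556)
(16.435, -22.435)
(30.577, -36.577)
(28.456, -34.456)
(42.598, -48.598)
(40.477, -46.477)
(26.335, -32.335)

Answer: (3, -9)
(-7.607, 1.607)
(6.536, -12.536)
(4.414, -10.414)
(18.556, -24.556)
(16.435, -22.435)
(30.577, -36.577)
(28.456, -34.456)
(42.598, -48.598)
(40.477, -46.477)
(26.335, -32.335)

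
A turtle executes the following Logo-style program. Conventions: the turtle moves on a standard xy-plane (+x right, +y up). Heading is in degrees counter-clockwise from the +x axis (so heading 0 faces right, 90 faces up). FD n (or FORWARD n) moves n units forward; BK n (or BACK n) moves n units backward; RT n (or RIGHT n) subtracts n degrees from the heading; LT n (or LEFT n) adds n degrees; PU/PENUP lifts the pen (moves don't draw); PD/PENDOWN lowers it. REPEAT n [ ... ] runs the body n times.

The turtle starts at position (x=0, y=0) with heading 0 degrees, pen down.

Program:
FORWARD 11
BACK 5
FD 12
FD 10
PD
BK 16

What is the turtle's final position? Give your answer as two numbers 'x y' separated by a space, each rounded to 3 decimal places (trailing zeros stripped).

Answer: 12 0

Derivation:
Executing turtle program step by step:
Start: pos=(0,0), heading=0, pen down
FD 11: (0,0) -> (11,0) [heading=0, draw]
BK 5: (11,0) -> (6,0) [heading=0, draw]
FD 12: (6,0) -> (18,0) [heading=0, draw]
FD 10: (18,0) -> (28,0) [heading=0, draw]
PD: pen down
BK 16: (28,0) -> (12,0) [heading=0, draw]
Final: pos=(12,0), heading=0, 5 segment(s) drawn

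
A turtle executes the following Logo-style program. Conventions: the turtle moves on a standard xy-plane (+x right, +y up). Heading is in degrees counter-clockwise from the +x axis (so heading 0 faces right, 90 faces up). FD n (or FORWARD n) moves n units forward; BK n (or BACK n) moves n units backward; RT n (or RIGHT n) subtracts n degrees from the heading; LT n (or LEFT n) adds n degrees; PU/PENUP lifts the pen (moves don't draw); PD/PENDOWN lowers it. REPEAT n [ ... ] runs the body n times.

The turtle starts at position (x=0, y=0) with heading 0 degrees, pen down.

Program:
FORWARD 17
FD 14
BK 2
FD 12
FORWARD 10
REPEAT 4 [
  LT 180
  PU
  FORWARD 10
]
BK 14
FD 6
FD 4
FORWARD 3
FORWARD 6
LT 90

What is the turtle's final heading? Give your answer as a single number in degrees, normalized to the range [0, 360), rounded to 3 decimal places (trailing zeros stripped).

Executing turtle program step by step:
Start: pos=(0,0), heading=0, pen down
FD 17: (0,0) -> (17,0) [heading=0, draw]
FD 14: (17,0) -> (31,0) [heading=0, draw]
BK 2: (31,0) -> (29,0) [heading=0, draw]
FD 12: (29,0) -> (41,0) [heading=0, draw]
FD 10: (41,0) -> (51,0) [heading=0, draw]
REPEAT 4 [
  -- iteration 1/4 --
  LT 180: heading 0 -> 180
  PU: pen up
  FD 10: (51,0) -> (41,0) [heading=180, move]
  -- iteration 2/4 --
  LT 180: heading 180 -> 0
  PU: pen up
  FD 10: (41,0) -> (51,0) [heading=0, move]
  -- iteration 3/4 --
  LT 180: heading 0 -> 180
  PU: pen up
  FD 10: (51,0) -> (41,0) [heading=180, move]
  -- iteration 4/4 --
  LT 180: heading 180 -> 0
  PU: pen up
  FD 10: (41,0) -> (51,0) [heading=0, move]
]
BK 14: (51,0) -> (37,0) [heading=0, move]
FD 6: (37,0) -> (43,0) [heading=0, move]
FD 4: (43,0) -> (47,0) [heading=0, move]
FD 3: (47,0) -> (50,0) [heading=0, move]
FD 6: (50,0) -> (56,0) [heading=0, move]
LT 90: heading 0 -> 90
Final: pos=(56,0), heading=90, 5 segment(s) drawn

Answer: 90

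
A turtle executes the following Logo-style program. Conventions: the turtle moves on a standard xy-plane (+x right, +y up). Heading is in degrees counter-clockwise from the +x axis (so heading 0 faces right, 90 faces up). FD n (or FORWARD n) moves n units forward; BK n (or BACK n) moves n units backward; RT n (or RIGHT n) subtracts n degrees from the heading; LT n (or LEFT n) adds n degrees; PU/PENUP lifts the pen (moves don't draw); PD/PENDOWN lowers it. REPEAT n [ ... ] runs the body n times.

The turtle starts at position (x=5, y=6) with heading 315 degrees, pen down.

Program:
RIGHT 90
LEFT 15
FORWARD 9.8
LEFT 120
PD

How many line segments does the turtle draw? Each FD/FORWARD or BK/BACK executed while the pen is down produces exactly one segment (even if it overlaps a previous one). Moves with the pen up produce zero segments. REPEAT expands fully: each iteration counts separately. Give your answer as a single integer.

Executing turtle program step by step:
Start: pos=(5,6), heading=315, pen down
RT 90: heading 315 -> 225
LT 15: heading 225 -> 240
FD 9.8: (5,6) -> (0.1,-2.487) [heading=240, draw]
LT 120: heading 240 -> 0
PD: pen down
Final: pos=(0.1,-2.487), heading=0, 1 segment(s) drawn
Segments drawn: 1

Answer: 1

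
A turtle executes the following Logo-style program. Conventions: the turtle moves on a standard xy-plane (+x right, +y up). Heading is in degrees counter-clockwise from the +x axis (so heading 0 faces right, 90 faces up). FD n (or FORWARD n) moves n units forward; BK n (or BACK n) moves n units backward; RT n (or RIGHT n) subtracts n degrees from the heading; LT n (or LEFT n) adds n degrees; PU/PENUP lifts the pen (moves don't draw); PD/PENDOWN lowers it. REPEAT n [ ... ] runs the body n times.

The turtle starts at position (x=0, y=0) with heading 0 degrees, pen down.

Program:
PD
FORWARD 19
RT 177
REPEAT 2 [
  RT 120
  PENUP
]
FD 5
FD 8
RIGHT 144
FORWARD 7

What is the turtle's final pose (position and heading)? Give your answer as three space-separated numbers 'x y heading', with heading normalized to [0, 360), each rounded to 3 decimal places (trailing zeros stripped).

Executing turtle program step by step:
Start: pos=(0,0), heading=0, pen down
PD: pen down
FD 19: (0,0) -> (19,0) [heading=0, draw]
RT 177: heading 0 -> 183
REPEAT 2 [
  -- iteration 1/2 --
  RT 120: heading 183 -> 63
  PU: pen up
  -- iteration 2/2 --
  RT 120: heading 63 -> 303
  PU: pen up
]
FD 5: (19,0) -> (21.723,-4.193) [heading=303, move]
FD 8: (21.723,-4.193) -> (26.08,-10.903) [heading=303, move]
RT 144: heading 303 -> 159
FD 7: (26.08,-10.903) -> (19.545,-8.394) [heading=159, move]
Final: pos=(19.545,-8.394), heading=159, 1 segment(s) drawn

Answer: 19.545 -8.394 159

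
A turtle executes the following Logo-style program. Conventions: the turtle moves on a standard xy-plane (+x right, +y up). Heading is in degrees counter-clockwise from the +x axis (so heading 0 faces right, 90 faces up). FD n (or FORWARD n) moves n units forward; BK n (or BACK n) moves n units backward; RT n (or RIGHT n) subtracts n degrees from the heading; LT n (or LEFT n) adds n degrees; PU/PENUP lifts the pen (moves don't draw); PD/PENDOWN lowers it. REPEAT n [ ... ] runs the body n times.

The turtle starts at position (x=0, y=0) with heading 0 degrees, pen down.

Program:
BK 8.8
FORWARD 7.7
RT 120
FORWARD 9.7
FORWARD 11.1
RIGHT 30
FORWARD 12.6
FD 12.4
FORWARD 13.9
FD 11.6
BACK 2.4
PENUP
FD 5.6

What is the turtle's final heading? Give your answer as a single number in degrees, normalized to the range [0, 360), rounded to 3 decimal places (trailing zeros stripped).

Executing turtle program step by step:
Start: pos=(0,0), heading=0, pen down
BK 8.8: (0,0) -> (-8.8,0) [heading=0, draw]
FD 7.7: (-8.8,0) -> (-1.1,0) [heading=0, draw]
RT 120: heading 0 -> 240
FD 9.7: (-1.1,0) -> (-5.95,-8.4) [heading=240, draw]
FD 11.1: (-5.95,-8.4) -> (-11.5,-18.013) [heading=240, draw]
RT 30: heading 240 -> 210
FD 12.6: (-11.5,-18.013) -> (-22.412,-24.313) [heading=210, draw]
FD 12.4: (-22.412,-24.313) -> (-33.151,-30.513) [heading=210, draw]
FD 13.9: (-33.151,-30.513) -> (-45.188,-37.463) [heading=210, draw]
FD 11.6: (-45.188,-37.463) -> (-55.234,-43.263) [heading=210, draw]
BK 2.4: (-55.234,-43.263) -> (-53.156,-42.063) [heading=210, draw]
PU: pen up
FD 5.6: (-53.156,-42.063) -> (-58.006,-44.863) [heading=210, move]
Final: pos=(-58.006,-44.863), heading=210, 9 segment(s) drawn

Answer: 210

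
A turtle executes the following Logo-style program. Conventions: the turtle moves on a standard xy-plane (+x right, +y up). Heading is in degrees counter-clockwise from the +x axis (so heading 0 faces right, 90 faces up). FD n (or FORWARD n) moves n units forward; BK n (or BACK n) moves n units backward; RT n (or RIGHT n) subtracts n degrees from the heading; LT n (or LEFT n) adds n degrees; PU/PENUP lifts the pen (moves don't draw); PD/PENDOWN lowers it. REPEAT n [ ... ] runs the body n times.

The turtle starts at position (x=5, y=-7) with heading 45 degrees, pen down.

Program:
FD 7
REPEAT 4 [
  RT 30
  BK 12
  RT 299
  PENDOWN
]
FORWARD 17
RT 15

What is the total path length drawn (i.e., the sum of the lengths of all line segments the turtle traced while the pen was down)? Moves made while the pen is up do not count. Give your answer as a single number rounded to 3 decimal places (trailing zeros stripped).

Executing turtle program step by step:
Start: pos=(5,-7), heading=45, pen down
FD 7: (5,-7) -> (9.95,-2.05) [heading=45, draw]
REPEAT 4 [
  -- iteration 1/4 --
  RT 30: heading 45 -> 15
  BK 12: (9.95,-2.05) -> (-1.641,-5.156) [heading=15, draw]
  RT 299: heading 15 -> 76
  PD: pen down
  -- iteration 2/4 --
  RT 30: heading 76 -> 46
  BK 12: (-1.641,-5.156) -> (-9.977,-13.788) [heading=46, draw]
  RT 299: heading 46 -> 107
  PD: pen down
  -- iteration 3/4 --
  RT 30: heading 107 -> 77
  BK 12: (-9.977,-13.788) -> (-12.677,-25.481) [heading=77, draw]
  RT 299: heading 77 -> 138
  PD: pen down
  -- iteration 4/4 --
  RT 30: heading 138 -> 108
  BK 12: (-12.677,-25.481) -> (-8.968,-36.893) [heading=108, draw]
  RT 299: heading 108 -> 169
  PD: pen down
]
FD 17: (-8.968,-36.893) -> (-25.656,-33.65) [heading=169, draw]
RT 15: heading 169 -> 154
Final: pos=(-25.656,-33.65), heading=154, 6 segment(s) drawn

Segment lengths:
  seg 1: (5,-7) -> (9.95,-2.05), length = 7
  seg 2: (9.95,-2.05) -> (-1.641,-5.156), length = 12
  seg 3: (-1.641,-5.156) -> (-9.977,-13.788), length = 12
  seg 4: (-9.977,-13.788) -> (-12.677,-25.481), length = 12
  seg 5: (-12.677,-25.481) -> (-8.968,-36.893), length = 12
  seg 6: (-8.968,-36.893) -> (-25.656,-33.65), length = 17
Total = 72

Answer: 72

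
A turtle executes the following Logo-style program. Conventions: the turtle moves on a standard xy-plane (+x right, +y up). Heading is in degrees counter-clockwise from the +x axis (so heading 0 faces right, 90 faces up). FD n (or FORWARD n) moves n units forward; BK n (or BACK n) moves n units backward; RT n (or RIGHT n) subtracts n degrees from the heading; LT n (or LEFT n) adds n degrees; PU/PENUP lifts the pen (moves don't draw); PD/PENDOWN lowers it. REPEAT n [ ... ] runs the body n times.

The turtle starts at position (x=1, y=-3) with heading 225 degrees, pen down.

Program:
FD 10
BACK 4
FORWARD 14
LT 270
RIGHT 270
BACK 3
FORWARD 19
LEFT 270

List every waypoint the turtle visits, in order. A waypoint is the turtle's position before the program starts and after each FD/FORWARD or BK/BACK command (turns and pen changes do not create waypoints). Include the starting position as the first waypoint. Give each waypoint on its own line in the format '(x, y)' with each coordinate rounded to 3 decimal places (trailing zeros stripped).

Executing turtle program step by step:
Start: pos=(1,-3), heading=225, pen down
FD 10: (1,-3) -> (-6.071,-10.071) [heading=225, draw]
BK 4: (-6.071,-10.071) -> (-3.243,-7.243) [heading=225, draw]
FD 14: (-3.243,-7.243) -> (-13.142,-17.142) [heading=225, draw]
LT 270: heading 225 -> 135
RT 270: heading 135 -> 225
BK 3: (-13.142,-17.142) -> (-11.021,-15.021) [heading=225, draw]
FD 19: (-11.021,-15.021) -> (-24.456,-28.456) [heading=225, draw]
LT 270: heading 225 -> 135
Final: pos=(-24.456,-28.456), heading=135, 5 segment(s) drawn
Waypoints (6 total):
(1, -3)
(-6.071, -10.071)
(-3.243, -7.243)
(-13.142, -17.142)
(-11.021, -15.021)
(-24.456, -28.456)

Answer: (1, -3)
(-6.071, -10.071)
(-3.243, -7.243)
(-13.142, -17.142)
(-11.021, -15.021)
(-24.456, -28.456)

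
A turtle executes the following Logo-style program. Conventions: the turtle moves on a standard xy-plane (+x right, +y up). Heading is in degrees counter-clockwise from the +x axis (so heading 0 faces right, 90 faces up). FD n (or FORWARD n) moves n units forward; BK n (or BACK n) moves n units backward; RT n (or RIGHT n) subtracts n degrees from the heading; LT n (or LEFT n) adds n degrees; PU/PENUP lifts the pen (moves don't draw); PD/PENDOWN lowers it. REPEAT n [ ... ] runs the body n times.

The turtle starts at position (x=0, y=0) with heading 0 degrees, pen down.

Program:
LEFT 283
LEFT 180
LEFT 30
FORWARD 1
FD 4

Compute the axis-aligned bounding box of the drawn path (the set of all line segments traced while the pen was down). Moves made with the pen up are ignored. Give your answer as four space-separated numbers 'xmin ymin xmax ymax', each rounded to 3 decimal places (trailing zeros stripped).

Executing turtle program step by step:
Start: pos=(0,0), heading=0, pen down
LT 283: heading 0 -> 283
LT 180: heading 283 -> 103
LT 30: heading 103 -> 133
FD 1: (0,0) -> (-0.682,0.731) [heading=133, draw]
FD 4: (-0.682,0.731) -> (-3.41,3.657) [heading=133, draw]
Final: pos=(-3.41,3.657), heading=133, 2 segment(s) drawn

Segment endpoints: x in {-3.41, -0.682, 0}, y in {0, 0.731, 3.657}
xmin=-3.41, ymin=0, xmax=0, ymax=3.657

Answer: -3.41 0 0 3.657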